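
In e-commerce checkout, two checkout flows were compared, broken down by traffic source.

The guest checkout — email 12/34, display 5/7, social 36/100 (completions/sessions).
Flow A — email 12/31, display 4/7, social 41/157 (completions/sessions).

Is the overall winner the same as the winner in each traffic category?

No

Email: the guest checkout 12/34 = 35.3%, Flow A 12/31 = 38.7% → Flow A
Display: the guest checkout 5/7 = 71.4%, Flow A 4/7 = 57.1% → the guest checkout
Social: the guest checkout 36/100 = 36.0%, Flow A 41/157 = 26.1% → the guest checkout
Overall: the guest checkout 53/141 = 37.6%, Flow A 57/195 = 29.2% → the guest checkout
Neither sweeps: the guest checkout wins 2 of 3 groups, Flow A wins 1. The guest checkout wins overall but not every group — no Simpson reversal.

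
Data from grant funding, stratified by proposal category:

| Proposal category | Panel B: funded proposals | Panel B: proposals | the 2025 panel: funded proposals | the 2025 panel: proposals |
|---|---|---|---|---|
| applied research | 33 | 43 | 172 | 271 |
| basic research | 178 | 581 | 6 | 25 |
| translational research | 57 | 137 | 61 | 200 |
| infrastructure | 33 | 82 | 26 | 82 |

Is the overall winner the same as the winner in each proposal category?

Applied research: Panel B 33/43 = 76.7%, the 2025 panel 172/271 = 63.5% → Panel B
Basic research: Panel B 178/581 = 30.6%, the 2025 panel 6/25 = 24.0% → Panel B
Translational research: Panel B 57/137 = 41.6%, the 2025 panel 61/200 = 30.5% → Panel B
Infrastructure: Panel B 33/82 = 40.2%, the 2025 panel 26/82 = 31.7% → Panel B
Overall: Panel B 301/843 = 35.7%, the 2025 panel 265/578 = 45.8% → the 2025 panel
Panel B wins each proposal group but the 2025 panel wins overall — the comparison reverses. Panel B's proposals skew toward basic research, which has a lower base rate.

No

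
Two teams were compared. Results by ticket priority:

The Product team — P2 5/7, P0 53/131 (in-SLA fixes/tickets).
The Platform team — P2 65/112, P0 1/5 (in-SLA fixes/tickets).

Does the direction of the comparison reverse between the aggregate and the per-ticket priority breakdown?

P2: the Product team 5/7 = 71.4%, the Platform team 65/112 = 58.0% → the Product team
P0: the Product team 53/131 = 40.5%, the Platform team 1/5 = 20.0% → the Product team
Overall: the Product team 58/138 = 42.0%, the Platform team 66/117 = 56.4% → the Platform team
The Product team wins each ticket group but the Platform team wins overall — the comparison reverses. The Product team's tickets skew toward P0, which has a lower base rate.

Yes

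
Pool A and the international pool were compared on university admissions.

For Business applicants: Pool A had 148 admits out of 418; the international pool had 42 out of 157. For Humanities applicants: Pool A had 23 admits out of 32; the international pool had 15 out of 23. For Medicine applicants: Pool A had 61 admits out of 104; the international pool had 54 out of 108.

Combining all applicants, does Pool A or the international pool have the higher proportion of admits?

Business: Pool A 148/418 = 35.4%, the international pool 42/157 = 26.8% → Pool A
Humanities: Pool A 23/32 = 71.9%, the international pool 15/23 = 65.2% → Pool A
Medicine: Pool A 61/104 = 58.7%, the international pool 54/108 = 50.0% → Pool A
Overall: Pool A 232/554 = 41.9%, the international pool 111/288 = 38.5% → Pool A

Pool A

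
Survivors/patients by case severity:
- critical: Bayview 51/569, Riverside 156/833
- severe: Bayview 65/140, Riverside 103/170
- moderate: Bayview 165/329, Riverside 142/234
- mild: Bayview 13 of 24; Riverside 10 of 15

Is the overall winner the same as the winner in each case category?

Yes

Critical: Bayview 51/569 = 9.0%, Riverside 156/833 = 18.7% → Riverside
Severe: Bayview 65/140 = 46.4%, Riverside 103/170 = 60.6% → Riverside
Moderate: Bayview 165/329 = 50.2%, Riverside 142/234 = 60.7% → Riverside
Mild: Bayview 13/24 = 54.2%, Riverside 10/15 = 66.7% → Riverside
Overall: Bayview 294/1062 = 27.7%, Riverside 411/1252 = 32.8% → Riverside
Riverside wins overall and in every case group — no reversal.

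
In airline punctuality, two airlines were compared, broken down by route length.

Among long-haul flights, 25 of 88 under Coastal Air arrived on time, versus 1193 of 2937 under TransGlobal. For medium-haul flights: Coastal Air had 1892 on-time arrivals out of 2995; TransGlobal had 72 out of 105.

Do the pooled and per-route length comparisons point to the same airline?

No

Long-haul: Coastal Air 25/88 = 28.4%, TransGlobal 1193/2937 = 40.6% → TransGlobal
Medium-haul: Coastal Air 1892/2995 = 63.2%, TransGlobal 72/105 = 68.6% → TransGlobal
Overall: Coastal Air 1917/3083 = 62.2%, TransGlobal 1265/3042 = 41.6% → Coastal Air
TransGlobal wins each route group but Coastal Air wins overall — the comparison reverses. TransGlobal's flights skew toward long-haul, which has a lower base rate.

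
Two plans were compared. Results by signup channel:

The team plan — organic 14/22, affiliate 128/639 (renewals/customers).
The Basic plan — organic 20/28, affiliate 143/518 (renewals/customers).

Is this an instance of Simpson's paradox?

Organic: the team plan 14/22 = 63.6%, the Basic plan 20/28 = 71.4% → the Basic plan
Affiliate: the team plan 128/639 = 20.0%, the Basic plan 143/518 = 27.6% → the Basic plan
Overall: the team plan 142/661 = 21.5%, the Basic plan 163/546 = 29.9% → the Basic plan
The Basic plan wins overall and in every signup group — no reversal.

No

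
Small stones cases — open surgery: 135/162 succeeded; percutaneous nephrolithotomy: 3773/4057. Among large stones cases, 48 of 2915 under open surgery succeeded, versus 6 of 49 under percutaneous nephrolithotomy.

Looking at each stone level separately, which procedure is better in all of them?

Small stones: open surgery 135/162 = 83.3%, percutaneous nephrolithotomy 3773/4057 = 93.0% → percutaneous nephrolithotomy
Large stones: open surgery 48/2915 = 1.6%, percutaneous nephrolithotomy 6/49 = 12.2% → percutaneous nephrolithotomy
Percutaneous nephrolithotomy has the higher rate in both groups.

percutaneous nephrolithotomy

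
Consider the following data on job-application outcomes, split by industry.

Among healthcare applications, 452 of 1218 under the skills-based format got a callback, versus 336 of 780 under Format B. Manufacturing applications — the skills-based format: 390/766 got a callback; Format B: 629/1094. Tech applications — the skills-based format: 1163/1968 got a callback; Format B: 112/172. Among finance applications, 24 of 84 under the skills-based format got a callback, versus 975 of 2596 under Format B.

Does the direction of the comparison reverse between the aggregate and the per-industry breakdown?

Healthcare: the skills-based format 452/1218 = 37.1%, Format B 336/780 = 43.1% → Format B
Manufacturing: the skills-based format 390/766 = 50.9%, Format B 629/1094 = 57.5% → Format B
Tech: the skills-based format 1163/1968 = 59.1%, Format B 112/172 = 65.1% → Format B
Finance: the skills-based format 24/84 = 28.6%, Format B 975/2596 = 37.6% → Format B
Overall: the skills-based format 2029/4036 = 50.3%, Format B 2052/4642 = 44.2% → the skills-based format
Format B wins each industry group but the skills-based format wins overall — the comparison reverses. Format B's applications skew toward finance, which has a lower base rate.

Yes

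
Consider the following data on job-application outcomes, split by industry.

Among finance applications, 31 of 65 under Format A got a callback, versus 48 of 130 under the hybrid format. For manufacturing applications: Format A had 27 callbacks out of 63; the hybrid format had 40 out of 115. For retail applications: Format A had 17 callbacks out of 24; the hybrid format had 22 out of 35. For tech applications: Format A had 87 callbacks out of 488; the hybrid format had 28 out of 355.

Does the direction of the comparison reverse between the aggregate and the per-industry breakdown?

Finance: Format A 31/65 = 47.7%, the hybrid format 48/130 = 36.9% → Format A
Manufacturing: Format A 27/63 = 42.9%, the hybrid format 40/115 = 34.8% → Format A
Retail: Format A 17/24 = 70.8%, the hybrid format 22/35 = 62.9% → Format A
Tech: Format A 87/488 = 17.8%, the hybrid format 28/355 = 7.9% → Format A
Overall: Format A 162/640 = 25.3%, the hybrid format 138/635 = 21.7% → Format A
Format A wins overall and in every industry group — no reversal.

No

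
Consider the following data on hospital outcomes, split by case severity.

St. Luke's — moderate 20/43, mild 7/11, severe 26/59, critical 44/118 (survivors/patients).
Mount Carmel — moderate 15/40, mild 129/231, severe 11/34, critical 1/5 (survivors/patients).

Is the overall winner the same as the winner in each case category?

No

Moderate: St. Luke's 20/43 = 46.5%, Mount Carmel 15/40 = 37.5% → St. Luke's
Mild: St. Luke's 7/11 = 63.6%, Mount Carmel 129/231 = 55.8% → St. Luke's
Severe: St. Luke's 26/59 = 44.1%, Mount Carmel 11/34 = 32.4% → St. Luke's
Critical: St. Luke's 44/118 = 37.3%, Mount Carmel 1/5 = 20.0% → St. Luke's
Overall: St. Luke's 97/231 = 42.0%, Mount Carmel 156/310 = 50.3% → Mount Carmel
St. Luke's wins each case group but Mount Carmel wins overall — the comparison reverses. St. Luke's's patients skew toward critical, which has a lower base rate.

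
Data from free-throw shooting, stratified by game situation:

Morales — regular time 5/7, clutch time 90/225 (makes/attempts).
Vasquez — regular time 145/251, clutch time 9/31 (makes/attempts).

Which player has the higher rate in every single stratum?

Morales

Regular time: Morales 5/7 = 71.4%, Vasquez 145/251 = 57.8% → Morales
Clutch time: Morales 90/225 = 40.0%, Vasquez 9/31 = 29.0% → Morales
Morales has the higher rate in both groups.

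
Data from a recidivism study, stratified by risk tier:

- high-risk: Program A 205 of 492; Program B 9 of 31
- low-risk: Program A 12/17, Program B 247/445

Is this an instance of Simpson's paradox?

High-risk: Program A 205/492 = 41.7%, Program B 9/31 = 29.0% → Program A
Low-risk: Program A 12/17 = 70.6%, Program B 247/445 = 55.5% → Program A
Overall: Program A 217/509 = 42.6%, Program B 256/476 = 53.8% → Program B
Program A wins each risk group but Program B wins overall — the comparison reverses. Program A's participants skew toward high-risk, which has a lower base rate.

Yes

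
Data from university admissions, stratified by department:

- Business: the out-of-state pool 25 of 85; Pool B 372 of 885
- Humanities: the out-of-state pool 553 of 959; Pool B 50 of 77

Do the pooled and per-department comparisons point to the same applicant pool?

No

Business: the out-of-state pool 25/85 = 29.4%, Pool B 372/885 = 42.0% → Pool B
Humanities: the out-of-state pool 553/959 = 57.7%, Pool B 50/77 = 64.9% → Pool B
Overall: the out-of-state pool 578/1044 = 55.4%, Pool B 422/962 = 43.9% → the out-of-state pool
Pool B wins each department group but the out-of-state pool wins overall — the comparison reverses. Pool B's applicants skew toward Business, which has a lower base rate.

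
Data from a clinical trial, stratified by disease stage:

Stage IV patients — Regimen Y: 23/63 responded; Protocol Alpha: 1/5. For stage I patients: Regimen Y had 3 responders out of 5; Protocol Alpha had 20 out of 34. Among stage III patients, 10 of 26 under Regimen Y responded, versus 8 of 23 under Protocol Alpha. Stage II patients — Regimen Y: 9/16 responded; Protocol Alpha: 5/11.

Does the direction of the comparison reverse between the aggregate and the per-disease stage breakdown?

Yes

Stage IV: Regimen Y 23/63 = 36.5%, Protocol Alpha 1/5 = 20.0% → Regimen Y
Stage I: Regimen Y 3/5 = 60.0%, Protocol Alpha 20/34 = 58.8% → Regimen Y
Stage III: Regimen Y 10/26 = 38.5%, Protocol Alpha 8/23 = 34.8% → Regimen Y
Stage II: Regimen Y 9/16 = 56.2%, Protocol Alpha 5/11 = 45.5% → Regimen Y
Overall: Regimen Y 45/110 = 40.9%, Protocol Alpha 34/73 = 46.6% → Protocol Alpha
Regimen Y wins each disease group but Protocol Alpha wins overall — the comparison reverses. Regimen Y's patients skew toward stage IV, which has a lower base rate.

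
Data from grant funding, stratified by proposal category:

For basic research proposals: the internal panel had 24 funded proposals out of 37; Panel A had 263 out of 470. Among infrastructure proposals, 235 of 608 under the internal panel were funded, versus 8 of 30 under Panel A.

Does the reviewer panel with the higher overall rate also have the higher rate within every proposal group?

Basic research: the internal panel 24/37 = 64.9%, Panel A 263/470 = 56.0% → the internal panel
Infrastructure: the internal panel 235/608 = 38.7%, Panel A 8/30 = 26.7% → the internal panel
Overall: the internal panel 259/645 = 40.2%, Panel A 271/500 = 54.2% → Panel A
The internal panel wins each proposal group but Panel A wins overall — the comparison reverses. The internal panel's proposals skew toward infrastructure, which has a lower base rate.

No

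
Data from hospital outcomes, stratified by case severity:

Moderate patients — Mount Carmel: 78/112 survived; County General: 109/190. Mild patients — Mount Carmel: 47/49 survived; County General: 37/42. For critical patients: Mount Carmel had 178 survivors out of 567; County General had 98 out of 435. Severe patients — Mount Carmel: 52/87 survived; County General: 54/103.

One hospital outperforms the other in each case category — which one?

Moderate: Mount Carmel 78/112 = 69.6%, County General 109/190 = 57.4% → Mount Carmel
Mild: Mount Carmel 47/49 = 95.9%, County General 37/42 = 88.1% → Mount Carmel
Critical: Mount Carmel 178/567 = 31.4%, County General 98/435 = 22.5% → Mount Carmel
Severe: Mount Carmel 52/87 = 59.8%, County General 54/103 = 52.4% → Mount Carmel
Mount Carmel has the higher rate in all 4 groups.

Mount Carmel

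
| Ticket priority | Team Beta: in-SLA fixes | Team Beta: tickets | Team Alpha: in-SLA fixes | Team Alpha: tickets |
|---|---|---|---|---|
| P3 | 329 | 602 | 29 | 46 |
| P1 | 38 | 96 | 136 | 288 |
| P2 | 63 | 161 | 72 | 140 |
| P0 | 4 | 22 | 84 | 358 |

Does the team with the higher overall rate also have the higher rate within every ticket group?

P3: Team Beta 329/602 = 54.7%, Team Alpha 29/46 = 63.0% → Team Alpha
P1: Team Beta 38/96 = 39.6%, Team Alpha 136/288 = 47.2% → Team Alpha
P2: Team Beta 63/161 = 39.1%, Team Alpha 72/140 = 51.4% → Team Alpha
P0: Team Beta 4/22 = 18.2%, Team Alpha 84/358 = 23.5% → Team Alpha
Overall: Team Beta 434/881 = 49.3%, Team Alpha 321/832 = 38.6% → Team Beta
Team Alpha wins each ticket group but Team Beta wins overall — the comparison reverses. Team Alpha's tickets skew toward P0, which has a lower base rate.

No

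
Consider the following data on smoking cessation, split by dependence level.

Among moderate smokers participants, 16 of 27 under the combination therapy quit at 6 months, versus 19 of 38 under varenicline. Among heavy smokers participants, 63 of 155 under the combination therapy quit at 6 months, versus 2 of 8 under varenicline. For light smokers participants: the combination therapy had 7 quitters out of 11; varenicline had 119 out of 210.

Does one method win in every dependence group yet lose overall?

Moderate smokers: the combination therapy 16/27 = 59.3%, varenicline 19/38 = 50.0% → the combination therapy
Heavy smokers: the combination therapy 63/155 = 40.6%, varenicline 2/8 = 25.0% → the combination therapy
Light smokers: the combination therapy 7/11 = 63.6%, varenicline 119/210 = 56.7% → the combination therapy
Overall: the combination therapy 86/193 = 44.6%, varenicline 140/256 = 54.7% → varenicline
The combination therapy wins each dependence group but varenicline wins overall — the comparison reverses. The combination therapy's participants skew toward heavy smokers, which has a lower base rate.

Yes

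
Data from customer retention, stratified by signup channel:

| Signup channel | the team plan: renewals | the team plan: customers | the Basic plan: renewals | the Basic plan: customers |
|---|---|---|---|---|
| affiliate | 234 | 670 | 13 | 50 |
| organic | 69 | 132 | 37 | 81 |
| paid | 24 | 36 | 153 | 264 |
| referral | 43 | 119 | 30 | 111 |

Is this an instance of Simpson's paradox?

Affiliate: the team plan 234/670 = 34.9%, the Basic plan 13/50 = 26.0% → the team plan
Organic: the team plan 69/132 = 52.3%, the Basic plan 37/81 = 45.7% → the team plan
Paid: the team plan 24/36 = 66.7%, the Basic plan 153/264 = 58.0% → the team plan
Referral: the team plan 43/119 = 36.1%, the Basic plan 30/111 = 27.0% → the team plan
Overall: the team plan 370/957 = 38.7%, the Basic plan 233/506 = 46.0% → the Basic plan
The team plan wins each signup group but the Basic plan wins overall — the comparison reverses. The team plan's customers skew toward affiliate, which has a lower base rate.

Yes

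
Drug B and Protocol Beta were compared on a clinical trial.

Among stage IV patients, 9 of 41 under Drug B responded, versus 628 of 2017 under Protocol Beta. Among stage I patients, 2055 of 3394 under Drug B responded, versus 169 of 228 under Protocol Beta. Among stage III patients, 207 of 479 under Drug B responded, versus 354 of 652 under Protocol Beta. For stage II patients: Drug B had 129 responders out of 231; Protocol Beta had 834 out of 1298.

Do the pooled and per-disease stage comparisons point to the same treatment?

Stage IV: Drug B 9/41 = 22.0%, Protocol Beta 628/2017 = 31.1% → Protocol Beta
Stage I: Drug B 2055/3394 = 60.5%, Protocol Beta 169/228 = 74.1% → Protocol Beta
Stage III: Drug B 207/479 = 43.2%, Protocol Beta 354/652 = 54.3% → Protocol Beta
Stage II: Drug B 129/231 = 55.8%, Protocol Beta 834/1298 = 64.3% → Protocol Beta
Overall: Drug B 2400/4145 = 57.9%, Protocol Beta 1985/4195 = 47.3% → Drug B
Protocol Beta wins each disease group but Drug B wins overall — the comparison reverses. Protocol Beta's patients skew toward stage IV, which has a lower base rate.

No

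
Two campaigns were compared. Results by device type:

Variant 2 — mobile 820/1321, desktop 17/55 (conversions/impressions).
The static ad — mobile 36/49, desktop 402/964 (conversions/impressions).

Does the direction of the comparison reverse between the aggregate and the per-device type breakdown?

Yes

Mobile: Variant 2 820/1321 = 62.1%, the static ad 36/49 = 73.5% → the static ad
Desktop: Variant 2 17/55 = 30.9%, the static ad 402/964 = 41.7% → the static ad
Overall: Variant 2 837/1376 = 60.8%, the static ad 438/1013 = 43.2% → Variant 2
The static ad wins each device group but Variant 2 wins overall — the comparison reverses. The static ad's impressions skew toward desktop, which has a lower base rate.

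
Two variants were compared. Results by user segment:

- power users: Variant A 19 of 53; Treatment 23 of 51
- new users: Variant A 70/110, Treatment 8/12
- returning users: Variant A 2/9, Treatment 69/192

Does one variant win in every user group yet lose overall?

Yes

Power users: Variant A 19/53 = 35.8%, Treatment 23/51 = 45.1% → Treatment
New users: Variant A 70/110 = 63.6%, Treatment 8/12 = 66.7% → Treatment
Returning users: Variant A 2/9 = 22.2%, Treatment 69/192 = 35.9% → Treatment
Overall: Variant A 91/172 = 52.9%, Treatment 100/255 = 39.2% → Variant A
Treatment wins each user group but Variant A wins overall — the comparison reverses. Treatment's views skew toward returning users, which has a lower base rate.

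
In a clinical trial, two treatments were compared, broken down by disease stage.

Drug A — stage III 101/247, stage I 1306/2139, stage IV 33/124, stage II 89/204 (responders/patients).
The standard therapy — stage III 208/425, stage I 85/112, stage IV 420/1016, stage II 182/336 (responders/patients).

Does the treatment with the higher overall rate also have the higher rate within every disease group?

No

Stage III: Drug A 101/247 = 40.9%, the standard therapy 208/425 = 48.9% → the standard therapy
Stage I: Drug A 1306/2139 = 61.1%, the standard therapy 85/112 = 75.9% → the standard therapy
Stage IV: Drug A 33/124 = 26.6%, the standard therapy 420/1016 = 41.3% → the standard therapy
Stage II: Drug A 89/204 = 43.6%, the standard therapy 182/336 = 54.2% → the standard therapy
Overall: Drug A 1529/2714 = 56.3%, the standard therapy 895/1889 = 47.4% → Drug A
The standard therapy wins each disease group but Drug A wins overall — the comparison reverses. The standard therapy's patients skew toward stage IV, which has a lower base rate.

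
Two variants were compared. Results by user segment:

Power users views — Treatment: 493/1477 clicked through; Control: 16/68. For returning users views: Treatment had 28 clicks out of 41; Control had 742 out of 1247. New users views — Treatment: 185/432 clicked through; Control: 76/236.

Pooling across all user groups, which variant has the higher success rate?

Control

Power users: Treatment 493/1477 = 33.4%, Control 16/68 = 23.5% → Treatment
Returning users: Treatment 28/41 = 68.3%, Control 742/1247 = 59.5% → Treatment
New users: Treatment 185/432 = 42.8%, Control 76/236 = 32.2% → Treatment
Overall: Treatment 706/1950 = 36.2%, Control 834/1551 = 53.8% → Control
(Treatment wins every user group but Control wins overall — Treatment's views skew toward the low-rate power users group.)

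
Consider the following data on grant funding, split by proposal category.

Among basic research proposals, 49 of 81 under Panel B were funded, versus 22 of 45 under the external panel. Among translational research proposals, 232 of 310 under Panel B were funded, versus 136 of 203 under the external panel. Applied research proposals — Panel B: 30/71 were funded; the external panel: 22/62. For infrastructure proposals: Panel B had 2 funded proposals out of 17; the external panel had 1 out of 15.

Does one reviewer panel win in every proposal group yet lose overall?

No

Basic research: Panel B 49/81 = 60.5%, the external panel 22/45 = 48.9% → Panel B
Translational research: Panel B 232/310 = 74.8%, the external panel 136/203 = 67.0% → Panel B
Applied research: Panel B 30/71 = 42.3%, the external panel 22/62 = 35.5% → Panel B
Infrastructure: Panel B 2/17 = 11.8%, the external panel 1/15 = 6.7% → Panel B
Overall: Panel B 313/479 = 65.3%, the external panel 181/325 = 55.7% → Panel B
Panel B wins overall and in every proposal group — no reversal.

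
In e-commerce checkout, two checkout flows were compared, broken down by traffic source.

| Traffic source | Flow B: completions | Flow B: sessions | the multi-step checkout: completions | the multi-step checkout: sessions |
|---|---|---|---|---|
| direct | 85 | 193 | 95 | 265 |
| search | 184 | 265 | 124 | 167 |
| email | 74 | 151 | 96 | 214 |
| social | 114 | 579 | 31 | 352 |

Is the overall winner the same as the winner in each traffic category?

Direct: Flow B 85/193 = 44.0%, the multi-step checkout 95/265 = 35.8% → Flow B
Search: Flow B 184/265 = 69.4%, the multi-step checkout 124/167 = 74.3% → the multi-step checkout
Email: Flow B 74/151 = 49.0%, the multi-step checkout 96/214 = 44.9% → Flow B
Social: Flow B 114/579 = 19.7%, the multi-step checkout 31/352 = 8.8% → Flow B
Overall: Flow B 457/1188 = 38.5%, the multi-step checkout 346/998 = 34.7% → Flow B
Neither sweeps: Flow B wins 3 of 4 groups, the multi-step checkout wins 1. Flow B wins overall but not every group — no Simpson reversal.

No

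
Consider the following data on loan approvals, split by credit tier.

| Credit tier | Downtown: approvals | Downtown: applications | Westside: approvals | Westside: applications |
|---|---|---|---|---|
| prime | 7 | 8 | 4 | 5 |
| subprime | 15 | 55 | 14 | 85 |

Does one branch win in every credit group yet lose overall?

No

Prime: Downtown 7/8 = 87.5%, Westside 4/5 = 80.0% → Downtown
Subprime: Downtown 15/55 = 27.3%, Westside 14/85 = 16.5% → Downtown
Overall: Downtown 22/63 = 34.9%, Westside 18/90 = 20.0% → Downtown
Downtown wins overall and in every credit group — no reversal.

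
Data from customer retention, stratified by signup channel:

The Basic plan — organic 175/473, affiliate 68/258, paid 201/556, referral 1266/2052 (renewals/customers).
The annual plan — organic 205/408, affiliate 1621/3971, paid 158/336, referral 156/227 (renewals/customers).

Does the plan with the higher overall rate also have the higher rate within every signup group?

No

Organic: the Basic plan 175/473 = 37.0%, the annual plan 205/408 = 50.2% → the annual plan
Affiliate: the Basic plan 68/258 = 26.4%, the annual plan 1621/3971 = 40.8% → the annual plan
Paid: the Basic plan 201/556 = 36.2%, the annual plan 158/336 = 47.0% → the annual plan
Referral: the Basic plan 1266/2052 = 61.7%, the annual plan 156/227 = 68.7% → the annual plan
Overall: the Basic plan 1710/3339 = 51.2%, the annual plan 2140/4942 = 43.3% → the Basic plan
The annual plan wins each signup group but the Basic plan wins overall — the comparison reverses. The annual plan's customers skew toward affiliate, which has a lower base rate.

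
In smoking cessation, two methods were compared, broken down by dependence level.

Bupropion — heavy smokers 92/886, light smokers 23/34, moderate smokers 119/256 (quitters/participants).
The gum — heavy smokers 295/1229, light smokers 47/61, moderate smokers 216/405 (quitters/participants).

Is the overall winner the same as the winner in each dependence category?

Yes

Heavy smokers: bupropion 92/886 = 10.4%, the gum 295/1229 = 24.0% → the gum
Light smokers: bupropion 23/34 = 67.6%, the gum 47/61 = 77.0% → the gum
Moderate smokers: bupropion 119/256 = 46.5%, the gum 216/405 = 53.3% → the gum
Overall: bupropion 234/1176 = 19.9%, the gum 558/1695 = 32.9% → the gum
The gum wins overall and in every dependence group — no reversal.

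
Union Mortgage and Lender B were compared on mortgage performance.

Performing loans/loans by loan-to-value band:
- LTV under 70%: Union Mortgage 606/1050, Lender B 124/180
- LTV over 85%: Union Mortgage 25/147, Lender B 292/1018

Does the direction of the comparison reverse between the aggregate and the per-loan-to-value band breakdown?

Yes

LTV under 70%: Union Mortgage 606/1050 = 57.7%, Lender B 124/180 = 68.9% → Lender B
LTV over 85%: Union Mortgage 25/147 = 17.0%, Lender B 292/1018 = 28.7% → Lender B
Overall: Union Mortgage 631/1197 = 52.7%, Lender B 416/1198 = 34.7% → Union Mortgage
Lender B wins each loan-to-value group but Union Mortgage wins overall — the comparison reverses. Lender B's loans skew toward LTV over 85%, which has a lower base rate.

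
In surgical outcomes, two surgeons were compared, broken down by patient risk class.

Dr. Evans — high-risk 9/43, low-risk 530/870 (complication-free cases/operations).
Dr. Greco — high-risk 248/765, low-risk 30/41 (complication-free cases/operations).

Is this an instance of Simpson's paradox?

High-risk: Dr. Evans 9/43 = 20.9%, Dr. Greco 248/765 = 32.4% → Dr. Greco
Low-risk: Dr. Evans 530/870 = 60.9%, Dr. Greco 30/41 = 73.2% → Dr. Greco
Overall: Dr. Evans 539/913 = 59.0%, Dr. Greco 278/806 = 34.5% → Dr. Evans
Dr. Greco wins each patient risk group but Dr. Evans wins overall — the comparison reverses. Dr. Greco's operations skew toward high-risk, which has a lower base rate.

Yes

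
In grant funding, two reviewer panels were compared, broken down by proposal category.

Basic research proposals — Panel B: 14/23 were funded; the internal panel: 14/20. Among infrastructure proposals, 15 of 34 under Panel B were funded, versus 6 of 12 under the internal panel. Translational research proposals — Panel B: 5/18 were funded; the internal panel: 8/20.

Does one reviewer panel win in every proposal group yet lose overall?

No

Basic research: Panel B 14/23 = 60.9%, the internal panel 14/20 = 70.0% → the internal panel
Infrastructure: Panel B 15/34 = 44.1%, the internal panel 6/12 = 50.0% → the internal panel
Translational research: Panel B 5/18 = 27.8%, the internal panel 8/20 = 40.0% → the internal panel
Overall: Panel B 34/75 = 45.3%, the internal panel 28/52 = 53.8% → the internal panel
The internal panel wins overall and in every proposal group — no reversal.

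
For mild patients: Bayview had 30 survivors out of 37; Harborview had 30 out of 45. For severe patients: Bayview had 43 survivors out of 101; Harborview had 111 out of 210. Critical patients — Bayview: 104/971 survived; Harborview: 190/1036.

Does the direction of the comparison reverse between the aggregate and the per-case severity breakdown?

No

Mild: Bayview 30/37 = 81.1%, Harborview 30/45 = 66.7% → Bayview
Severe: Bayview 43/101 = 42.6%, Harborview 111/210 = 52.9% → Harborview
Critical: Bayview 104/971 = 10.7%, Harborview 190/1036 = 18.3% → Harborview
Overall: Bayview 177/1109 = 16.0%, Harborview 331/1291 = 25.6% → Harborview
Neither sweeps: Bayview wins 1 of 3 groups, Harborview wins 2. Harborview wins overall but not every group — no Simpson reversal.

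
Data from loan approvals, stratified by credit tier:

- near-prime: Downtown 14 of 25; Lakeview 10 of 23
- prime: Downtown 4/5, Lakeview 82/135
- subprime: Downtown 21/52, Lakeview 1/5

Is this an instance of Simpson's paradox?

Yes

Near-prime: Downtown 14/25 = 56.0%, Lakeview 10/23 = 43.5% → Downtown
Prime: Downtown 4/5 = 80.0%, Lakeview 82/135 = 60.7% → Downtown
Subprime: Downtown 21/52 = 40.4%, Lakeview 1/5 = 20.0% → Downtown
Overall: Downtown 39/82 = 47.6%, Lakeview 93/163 = 57.1% → Lakeview
Downtown wins each credit group but Lakeview wins overall — the comparison reverses. Downtown's applications skew toward subprime, which has a lower base rate.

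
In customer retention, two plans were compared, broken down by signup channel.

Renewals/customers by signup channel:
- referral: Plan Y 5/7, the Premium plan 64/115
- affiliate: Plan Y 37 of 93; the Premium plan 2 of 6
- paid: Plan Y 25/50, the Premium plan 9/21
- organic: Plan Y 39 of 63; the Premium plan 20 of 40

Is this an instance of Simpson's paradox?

Referral: Plan Y 5/7 = 71.4%, the Premium plan 64/115 = 55.7% → Plan Y
Affiliate: Plan Y 37/93 = 39.8%, the Premium plan 2/6 = 33.3% → Plan Y
Paid: Plan Y 25/50 = 50.0%, the Premium plan 9/21 = 42.9% → Plan Y
Organic: Plan Y 39/63 = 61.9%, the Premium plan 20/40 = 50.0% → Plan Y
Overall: Plan Y 106/213 = 49.8%, the Premium plan 95/182 = 52.2% → the Premium plan
Plan Y wins each signup group but the Premium plan wins overall — the comparison reverses. Plan Y's customers skew toward affiliate, which has a lower base rate.

Yes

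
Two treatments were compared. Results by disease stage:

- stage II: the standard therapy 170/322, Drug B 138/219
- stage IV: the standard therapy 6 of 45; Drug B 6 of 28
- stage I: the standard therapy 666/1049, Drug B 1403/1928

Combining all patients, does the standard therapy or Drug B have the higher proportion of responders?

Stage II: the standard therapy 170/322 = 52.8%, Drug B 138/219 = 63.0% → Drug B
Stage IV: the standard therapy 6/45 = 13.3%, Drug B 6/28 = 21.4% → Drug B
Stage I: the standard therapy 666/1049 = 63.5%, Drug B 1403/1928 = 72.8% → Drug B
Overall: the standard therapy 842/1416 = 59.5%, Drug B 1547/2175 = 71.1% → Drug B

Drug B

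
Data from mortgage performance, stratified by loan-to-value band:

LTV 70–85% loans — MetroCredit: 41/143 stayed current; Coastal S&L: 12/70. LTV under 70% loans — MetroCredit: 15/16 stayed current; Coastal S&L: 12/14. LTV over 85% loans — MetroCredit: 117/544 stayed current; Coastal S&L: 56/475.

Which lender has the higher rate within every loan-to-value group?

LTV 70–85%: MetroCredit 41/143 = 28.7%, Coastal S&L 12/70 = 17.1% → MetroCredit
LTV under 70%: MetroCredit 15/16 = 93.8%, Coastal S&L 12/14 = 85.7% → MetroCredit
LTV over 85%: MetroCredit 117/544 = 21.5%, Coastal S&L 56/475 = 11.8% → MetroCredit
MetroCredit has the higher rate in all 3 groups.

MetroCredit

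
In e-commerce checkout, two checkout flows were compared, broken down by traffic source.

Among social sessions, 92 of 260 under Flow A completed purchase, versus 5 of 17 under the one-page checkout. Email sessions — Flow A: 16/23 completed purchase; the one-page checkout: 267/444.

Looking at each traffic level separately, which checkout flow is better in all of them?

Flow A

Social: Flow A 92/260 = 35.4%, the one-page checkout 5/17 = 29.4% → Flow A
Email: Flow A 16/23 = 69.6%, the one-page checkout 267/444 = 60.1% → Flow A
Flow A has the higher rate in both groups.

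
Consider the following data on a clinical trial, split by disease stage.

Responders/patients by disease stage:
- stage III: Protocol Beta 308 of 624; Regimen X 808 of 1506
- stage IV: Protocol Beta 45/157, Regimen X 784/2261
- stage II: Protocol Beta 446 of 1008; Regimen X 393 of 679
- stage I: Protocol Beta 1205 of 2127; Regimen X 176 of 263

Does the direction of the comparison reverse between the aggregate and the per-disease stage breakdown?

Yes

Stage III: Protocol Beta 308/624 = 49.4%, Regimen X 808/1506 = 53.7% → Regimen X
Stage IV: Protocol Beta 45/157 = 28.7%, Regimen X 784/2261 = 34.7% → Regimen X
Stage II: Protocol Beta 446/1008 = 44.2%, Regimen X 393/679 = 57.9% → Regimen X
Stage I: Protocol Beta 1205/2127 = 56.7%, Regimen X 176/263 = 66.9% → Regimen X
Overall: Protocol Beta 2004/3916 = 51.2%, Regimen X 2161/4709 = 45.9% → Protocol Beta
Regimen X wins each disease group but Protocol Beta wins overall — the comparison reverses. Regimen X's patients skew toward stage IV, which has a lower base rate.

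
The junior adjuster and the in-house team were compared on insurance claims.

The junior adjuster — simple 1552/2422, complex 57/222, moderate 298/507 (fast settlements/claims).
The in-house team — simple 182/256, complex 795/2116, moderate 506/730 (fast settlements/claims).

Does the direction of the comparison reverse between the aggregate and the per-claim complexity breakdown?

Yes

Simple: the junior adjuster 1552/2422 = 64.1%, the in-house team 182/256 = 71.1% → the in-house team
Complex: the junior adjuster 57/222 = 25.7%, the in-house team 795/2116 = 37.6% → the in-house team
Moderate: the junior adjuster 298/507 = 58.8%, the in-house team 506/730 = 69.3% → the in-house team
Overall: the junior adjuster 1907/3151 = 60.5%, the in-house team 1483/3102 = 47.8% → the junior adjuster
The in-house team wins each claim group but the junior adjuster wins overall — the comparison reverses. The in-house team's claims skew toward complex, which has a lower base rate.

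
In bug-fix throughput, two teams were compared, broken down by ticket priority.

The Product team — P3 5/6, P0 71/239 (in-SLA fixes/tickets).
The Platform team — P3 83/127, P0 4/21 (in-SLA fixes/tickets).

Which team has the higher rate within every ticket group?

the Product team

P3: the Product team 5/6 = 83.3%, the Platform team 83/127 = 65.4% → the Product team
P0: the Product team 71/239 = 29.7%, the Platform team 4/21 = 19.0% → the Product team
The Product team has the higher rate in both groups.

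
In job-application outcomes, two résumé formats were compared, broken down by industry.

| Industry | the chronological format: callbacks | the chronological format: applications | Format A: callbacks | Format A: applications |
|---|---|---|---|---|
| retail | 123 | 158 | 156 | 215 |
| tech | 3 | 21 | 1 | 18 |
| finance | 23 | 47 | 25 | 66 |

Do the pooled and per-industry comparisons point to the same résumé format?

Retail: the chronological format 123/158 = 77.8%, Format A 156/215 = 72.6% → the chronological format
Tech: the chronological format 3/21 = 14.3%, Format A 1/18 = 5.6% → the chronological format
Finance: the chronological format 23/47 = 48.9%, Format A 25/66 = 37.9% → the chronological format
Overall: the chronological format 149/226 = 65.9%, Format A 182/299 = 60.9% → the chronological format
The chronological format wins overall and in every industry group — no reversal.

Yes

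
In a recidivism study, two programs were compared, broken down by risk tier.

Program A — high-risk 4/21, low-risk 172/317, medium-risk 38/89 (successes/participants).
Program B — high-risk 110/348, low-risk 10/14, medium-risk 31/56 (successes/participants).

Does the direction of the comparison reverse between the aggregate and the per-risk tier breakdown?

Yes

High-risk: Program A 4/21 = 19.0%, Program B 110/348 = 31.6% → Program B
Low-risk: Program A 172/317 = 54.3%, Program B 10/14 = 71.4% → Program B
Medium-risk: Program A 38/89 = 42.7%, Program B 31/56 = 55.4% → Program B
Overall: Program A 214/427 = 50.1%, Program B 151/418 = 36.1% → Program A
Program B wins each risk group but Program A wins overall — the comparison reverses. Program B's participants skew toward high-risk, which has a lower base rate.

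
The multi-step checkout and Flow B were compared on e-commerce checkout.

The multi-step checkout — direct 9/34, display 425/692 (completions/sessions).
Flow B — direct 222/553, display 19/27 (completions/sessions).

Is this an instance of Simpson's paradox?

Yes

Direct: the multi-step checkout 9/34 = 26.5%, Flow B 222/553 = 40.1% → Flow B
Display: the multi-step checkout 425/692 = 61.4%, Flow B 19/27 = 70.4% → Flow B
Overall: the multi-step checkout 434/726 = 59.8%, Flow B 241/580 = 41.6% → the multi-step checkout
Flow B wins each traffic group but the multi-step checkout wins overall — the comparison reverses. Flow B's sessions skew toward direct, which has a lower base rate.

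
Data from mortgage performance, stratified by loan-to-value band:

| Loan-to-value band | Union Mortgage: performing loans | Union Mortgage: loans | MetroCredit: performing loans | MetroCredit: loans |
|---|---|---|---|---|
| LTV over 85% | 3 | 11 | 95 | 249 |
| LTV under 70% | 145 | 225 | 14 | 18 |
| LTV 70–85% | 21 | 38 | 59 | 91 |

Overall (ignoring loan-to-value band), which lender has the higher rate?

Union Mortgage

LTV over 85%: Union Mortgage 3/11 = 27.3%, MetroCredit 95/249 = 38.2% → MetroCredit
LTV under 70%: Union Mortgage 145/225 = 64.4%, MetroCredit 14/18 = 77.8% → MetroCredit
LTV 70–85%: Union Mortgage 21/38 = 55.3%, MetroCredit 59/91 = 64.8% → MetroCredit
Overall: Union Mortgage 169/274 = 61.7%, MetroCredit 168/358 = 46.9% → Union Mortgage
(MetroCredit wins every loan-to-value group but Union Mortgage wins overall — MetroCredit's loans skew toward the low-rate LTV over 85% group.)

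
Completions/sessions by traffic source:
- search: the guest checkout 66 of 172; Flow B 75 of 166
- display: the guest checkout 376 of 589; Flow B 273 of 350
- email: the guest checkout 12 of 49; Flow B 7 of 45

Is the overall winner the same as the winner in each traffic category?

Search: the guest checkout 66/172 = 38.4%, Flow B 75/166 = 45.2% → Flow B
Display: the guest checkout 376/589 = 63.8%, Flow B 273/350 = 78.0% → Flow B
Email: the guest checkout 12/49 = 24.5%, Flow B 7/45 = 15.6% → the guest checkout
Overall: the guest checkout 454/810 = 56.0%, Flow B 355/561 = 63.3% → Flow B
Neither sweeps: the guest checkout wins 1 of 3 groups, Flow B wins 2. Flow B wins overall but not every group — no Simpson reversal.

No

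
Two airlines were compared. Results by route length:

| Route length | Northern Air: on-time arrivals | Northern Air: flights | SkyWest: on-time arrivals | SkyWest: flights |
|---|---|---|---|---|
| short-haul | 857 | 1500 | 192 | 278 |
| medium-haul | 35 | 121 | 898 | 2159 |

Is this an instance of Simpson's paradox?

Yes

Short-haul: Northern Air 857/1500 = 57.1%, SkyWest 192/278 = 69.1% → SkyWest
Medium-haul: Northern Air 35/121 = 28.9%, SkyWest 898/2159 = 41.6% → SkyWest
Overall: Northern Air 892/1621 = 55.0%, SkyWest 1090/2437 = 44.7% → Northern Air
SkyWest wins each route group but Northern Air wins overall — the comparison reverses. SkyWest's flights skew toward medium-haul, which has a lower base rate.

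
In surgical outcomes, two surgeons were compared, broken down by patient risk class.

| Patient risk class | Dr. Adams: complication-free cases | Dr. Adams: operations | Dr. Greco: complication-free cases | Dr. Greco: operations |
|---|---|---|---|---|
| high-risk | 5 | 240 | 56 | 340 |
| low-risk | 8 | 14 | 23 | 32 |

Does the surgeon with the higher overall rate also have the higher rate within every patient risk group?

Yes

High-risk: Dr. Adams 5/240 = 2.1%, Dr. Greco 56/340 = 16.5% → Dr. Greco
Low-risk: Dr. Adams 8/14 = 57.1%, Dr. Greco 23/32 = 71.9% → Dr. Greco
Overall: Dr. Adams 13/254 = 5.1%, Dr. Greco 79/372 = 21.2% → Dr. Greco
Dr. Greco wins overall and in every patient risk group — no reversal.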